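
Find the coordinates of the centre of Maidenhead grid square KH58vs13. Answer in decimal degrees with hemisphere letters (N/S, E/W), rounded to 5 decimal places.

11.23542° S, 31.76250° E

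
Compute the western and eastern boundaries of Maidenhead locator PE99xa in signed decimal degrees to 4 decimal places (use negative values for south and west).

139.9167, 140.0000

Field P=15, E=4: +15·20° lon, +4·10° lat → SW at lon 120°, lat -50°.
Square 9, 9: +9·2° lon, +9·1° lat → SW at lon 138°, lat -41°.
Subsquare x=23, a=0: +23·0.0833333° lon, +0·0.0416667° lat → SW at lon 139.917°, lat -41°.
Cell spans 0.0833333° lon × 0.0416667° lat.
west 139.9167, east 140.0000.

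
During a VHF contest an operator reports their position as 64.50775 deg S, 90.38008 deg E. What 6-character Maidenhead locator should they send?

Shift to the Maidenhead origin (180°W, 90°S): lon 270.3801, lat 25.4922.
Field: lon ⌊270.3801/20⌋ = 13 → N; lat ⌊25.4922/10⌋ = 2 → C.
Square: lon ⌊10.3801/2⌋ = 5; lat ⌊5.4922/1⌋ = 5.
Subsquare: lon ⌊0.3801/0.0833333⌋ = 4 → e; lat ⌊0.4922/0.0416667⌋ = 11 → l.

NC55el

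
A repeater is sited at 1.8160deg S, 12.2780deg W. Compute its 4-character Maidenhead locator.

II38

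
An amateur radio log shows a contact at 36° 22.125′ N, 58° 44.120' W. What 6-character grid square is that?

GM06pi

Offset from 180°W / 90°S: lon 121.2647°, lat 126.3688°.
Field (20°×10°, letters A–R): 121.2647/20 → 6 → G, 126.3688/10 → 12 → M; chars GM.
Square (2°×1°, digits 0–9): 1.2647/2 → 0, 6.3688/1 → 6; chars 06.
Subsquare (5′×2.5′, letters a–x): 1.2647/0.0833333 → 15 → p, 0.3688/0.0416667 → 8 → i; chars pi.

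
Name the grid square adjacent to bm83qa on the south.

BM82qx

Latitude subsquare a = 0; −1 → -1, wraps to 23 = x, carry into square.
Latitude square 3; −1 → 2.
The longitude characters are unchanged.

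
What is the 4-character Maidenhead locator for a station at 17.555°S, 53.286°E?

LH62

Offset from 180°W / 90°S: lon 233.29°, lat 72.44°.
Field (20°×10°, letters A–R): 233.29/20 → 11 → L, 72.44/10 → 7 → H; chars LH.
Square (2°×1°, digits 0–9): 13.29/2 → 6, 2.44/1 → 2; chars 62.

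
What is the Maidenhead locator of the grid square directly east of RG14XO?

Longitude subsquare x = 23; +1 → 24, wraps to 0 = a, carry into square.
Longitude square 1; +1 → 2.
The latitude characters are unchanged.

RG24ao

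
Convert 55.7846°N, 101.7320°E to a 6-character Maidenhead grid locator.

Shift to the Maidenhead origin (180°W, 90°S): lon 281.7320, lat 145.7846.
Field: lon ⌊281.7320/20⌋ = 14 → O; lat ⌊145.7846/10⌋ = 14 → O.
Square: lon ⌊1.7320/2⌋ = 0; lat ⌊5.7846/1⌋ = 5.
Subsquare: lon ⌊1.7320/0.0833333⌋ = 20 → u; lat ⌊0.7846/0.0416667⌋ = 18 → s.

OO05us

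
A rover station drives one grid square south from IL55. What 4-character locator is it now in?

IL54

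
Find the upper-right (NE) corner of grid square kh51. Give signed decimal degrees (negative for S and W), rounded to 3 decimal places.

Field K=10, H=7: +10·20° lon, +7·10° lat → SW at lon 20°, lat -20°.
Square 5, 1: +5·2° lon, +1·1° lat → SW at lon 30°, lat -19°.
Cell spans 2° lon × 1° lat. NE corner is SW corner plus one full cell.
latitude -18.000, longitude 32.000.

-18.000, 32.000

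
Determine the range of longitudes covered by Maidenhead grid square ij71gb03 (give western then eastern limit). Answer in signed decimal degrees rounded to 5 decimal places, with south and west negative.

-5.50000, -5.49167

Field I=8, J=9: +8·20° lon, +9·10° lat → SW at lon -20°, lat 0°.
Square 7, 1: +7·2° lon, +1·1° lat → SW at lon -6°, lat 1°.
Subsquare g=6, b=1: +6·0.0833333° lon, +1·0.0416667° lat → SW at lon -5.5°, lat 1.04167°.
Extended square 0, 3: +0·0.00833333° lon, +3·0.00416667° lat → SW at lon -5.5°, lat 1.05417°.
Cell spans 0.00833333° lon × 0.00416667° lat.
west -5.50000, east -5.49167.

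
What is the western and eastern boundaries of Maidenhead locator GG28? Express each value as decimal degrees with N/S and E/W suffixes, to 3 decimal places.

56.000° W, 54.000° W

Field G=6, G=6: +6·20° lon, +6·10° lat → SW at lon -60°, lat -30°.
Square 2, 8: +2·2° lon, +8·1° lat → SW at lon -56°, lat -22°.
Cell spans 2° lon × 1° lat.
west 56.000° W, east 54.000° W.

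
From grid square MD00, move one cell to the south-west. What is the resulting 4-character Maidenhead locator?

LC99

Longitude square 0; −1 → -1, wraps to 9, carry into field.
Longitude field M = 12; −1 → 11 = L.
Latitude square 0; −1 → -1, wraps to 9, carry into field.
Latitude field D = 3; −1 → 2 = C.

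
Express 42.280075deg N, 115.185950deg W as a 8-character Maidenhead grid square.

DN22jg77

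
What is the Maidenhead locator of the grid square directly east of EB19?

EB29

Longitude square 1; +1 → 2.
The latitude characters are unchanged.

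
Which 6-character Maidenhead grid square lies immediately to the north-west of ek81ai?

Longitude subsquare a = 0; −1 → -1, wraps to 23 = x, carry into square.
Longitude square 8; −1 → 7.
Latitude subsquare i = 8; +1 → 9 = j.

EK71xj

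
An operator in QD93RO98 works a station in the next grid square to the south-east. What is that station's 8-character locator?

Longitude extended square 9; +1 → 10, wraps to 0, carry into subsquare.
Longitude subsquare r = 17; +1 → 18 = s.
Latitude extended square 8; −1 → 7.

QD93so07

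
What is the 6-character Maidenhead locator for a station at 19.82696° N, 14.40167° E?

JK79et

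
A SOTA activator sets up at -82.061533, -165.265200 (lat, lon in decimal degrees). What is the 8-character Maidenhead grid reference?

Offset from 180°W / 90°S: lon 14.73480°, lat 7.93847°.
Field (20°×10°, letters A–R): lon ⌊14.73480/20⌋ = 0 → A; lat ⌊7.93847/10⌋ = 0 → A.
Square (2°×1°, digits 0–9): lon ⌊14.73480/2⌋ = 7; lat ⌊7.93847/1⌋ = 7.
Subsquare (5′×2.5′, letters a–x): lon ⌊0.73480/0.0833333⌋ = 8 → i; lat ⌊0.93847/0.0416667⌋ = 22 → w.
Extended square (30″×15″, digits 0–9): lon ⌊0.06813/0.00833333⌋ = 8; lat ⌊0.02180/0.00416667⌋ = 5.

AA77iw85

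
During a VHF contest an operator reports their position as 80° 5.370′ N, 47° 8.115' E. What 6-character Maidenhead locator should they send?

Shift to the Maidenhead origin (180°W, 90°S): lon 227.1352, lat 170.0895.
Field: 227.1352/20 → 11 → L, 170.0895/10 → 17 → R; chars LR.
Square: 7.1352/2 → 3, 0.0895/1 → 0; chars 30.
Subsquare: 1.1352/0.0833333 → 13 → n, 0.0895/0.0416667 → 2 → c; chars nc.

LR30nc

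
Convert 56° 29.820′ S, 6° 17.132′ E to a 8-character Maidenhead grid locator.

JD33dm40

Add 180° to longitude and 90° to latitude: 186.28553, 33.50300.
Field (20°×10°, letters A–R): lon ⌊186.28553/20⌋ = 9 → J; lat ⌊33.50300/10⌋ = 3 → D.
Square (2°×1°, digits 0–9): lon ⌊6.28553/2⌋ = 3; lat ⌊3.50300/1⌋ = 3.
Subsquare (5′×2.5′, letters a–x): lon ⌊0.28553/0.0833333⌋ = 3 → d; lat ⌊0.50300/0.0416667⌋ = 12 → m.
Extended square (30″×15″, digits 0–9): lon ⌊0.03553/0.00833333⌋ = 4; lat ⌊0.00300/0.00416667⌋ = 0.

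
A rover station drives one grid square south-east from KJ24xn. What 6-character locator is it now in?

KJ34am

Longitude subsquare x = 23; +1 → 24, wraps to 0 = a, carry into square.
Longitude square 2; +1 → 3.
Latitude subsquare n = 13; −1 → 12 = m.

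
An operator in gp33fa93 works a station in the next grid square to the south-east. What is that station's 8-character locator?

GP33ga02

Longitude extended square 9; +1 → 10, wraps to 0, carry into subsquare.
Longitude subsquare f = 5; +1 → 6 = g.
Latitude extended square 3; −1 → 2.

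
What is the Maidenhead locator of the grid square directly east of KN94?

LN04

Longitude square 9; +1 → 10, wraps to 0, carry into field.
Longitude field K = 10; +1 → 11 = L.
The latitude characters are unchanged.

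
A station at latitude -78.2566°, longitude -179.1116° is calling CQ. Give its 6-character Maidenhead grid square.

AB01kr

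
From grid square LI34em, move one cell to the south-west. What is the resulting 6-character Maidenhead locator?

LI34dl

Longitude subsquare e = 4; −1 → 3 = d.
Latitude subsquare m = 12; −1 → 11 = l.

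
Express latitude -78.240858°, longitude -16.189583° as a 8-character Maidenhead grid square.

IB11vs72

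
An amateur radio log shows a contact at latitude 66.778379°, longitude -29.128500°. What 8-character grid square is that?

Shift to the Maidenhead origin (180°W, 90°S): lon 150.87150, lat 156.77838.
Field: lon ⌊150.87150/20⌋ = 7 → H; lat ⌊156.77838/10⌋ = 15 → P.
Square: lon ⌊10.87150/2⌋ = 5; lat ⌊6.77838/1⌋ = 6.
Subsquare: lon ⌊0.87150/0.0833333⌋ = 10 → k; lat ⌊0.77838/0.0416667⌋ = 18 → s.
Extended square: lon ⌊0.03817/0.00833333⌋ = 4; lat ⌊0.02838/0.00416667⌋ = 6.

HP56ks46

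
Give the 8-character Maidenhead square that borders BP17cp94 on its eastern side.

BP17dp04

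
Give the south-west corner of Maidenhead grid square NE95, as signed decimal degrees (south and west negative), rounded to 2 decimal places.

-45.00, 98.00

Field N=13, E=4: +13·20° lon, +4·10° lat → SW at lon 80°, lat -50°.
Square 9, 5: +9·2° lon, +5·1° lat → SW at lon 98°, lat -45°.
latitude -45.00, longitude 98.00.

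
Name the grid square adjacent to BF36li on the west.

BF36ki

Longitude subsquare l = 11; −1 → 10 = k.
The latitude characters are unchanged.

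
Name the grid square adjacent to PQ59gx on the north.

PR50ga

Latitude subsquare x = 23; +1 → 24, wraps to 0 = a, carry into square.
Latitude square 9; +1 → 10, wraps to 0, carry into field.
Latitude field Q = 16; +1 → 17 = R.
The longitude characters are unchanged.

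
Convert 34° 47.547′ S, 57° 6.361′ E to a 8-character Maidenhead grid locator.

LF85ne29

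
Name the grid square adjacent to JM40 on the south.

JL49

Latitude square 0; −1 → -1, wraps to 9, carry into field.
Latitude field M = 12; −1 → 11 = L.
The longitude characters are unchanged.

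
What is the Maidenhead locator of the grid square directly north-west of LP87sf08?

Longitude extended square 0; −1 → -1, wraps to 9, carry into subsquare.
Longitude subsquare s = 18; −1 → 17 = r.
Latitude extended square 8; +1 → 9.

LP87rf99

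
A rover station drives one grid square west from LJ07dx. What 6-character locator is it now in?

Longitude subsquare d = 3; −1 → 2 = c.
The latitude characters are unchanged.

LJ07cx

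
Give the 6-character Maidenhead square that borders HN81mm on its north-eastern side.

Longitude subsquare m = 12; +1 → 13 = n.
Latitude subsquare m = 12; +1 → 13 = n.

HN81nn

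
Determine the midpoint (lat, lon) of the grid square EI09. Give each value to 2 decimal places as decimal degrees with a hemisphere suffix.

0.50° S, 99.00° W

Field E=4, I=8: +4·20° lon, +8·10° lat → SW at lon -100°, lat -10°.
Square 0, 9: +0·2° lon, +9·1° lat → SW at lon -100°, lat -1°.
Cell spans 2° lon × 1° lat. Centre is SW corner plus half of each.
latitude 0.50° S, longitude 99.00° W.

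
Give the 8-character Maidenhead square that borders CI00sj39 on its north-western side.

Longitude extended square 3; −1 → 2.
Latitude extended square 9; +1 → 10, wraps to 0, carry into subsquare.
Latitude subsquare j = 9; +1 → 10 = k.

CI00sk20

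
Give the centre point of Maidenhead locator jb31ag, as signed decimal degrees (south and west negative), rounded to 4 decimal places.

-78.7292, 6.0417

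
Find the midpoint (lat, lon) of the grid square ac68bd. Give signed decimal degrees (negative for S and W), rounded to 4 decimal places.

Field A=0, C=2: +0·20° lon, +2·10° lat → SW at lon -180°, lat -70°.
Square 6, 8: +6·2° lon, +8·1° lat → SW at lon -168°, lat -62°.
Subsquare b=1, d=3: +1·0.0833333° lon, +3·0.0416667° lat → SW at lon -167.917°, lat -61.875°.
Cell spans 0.0833333° lon × 0.0416667° lat. Centre is SW corner plus half of each.
latitude -61.8542, longitude -167.8750.

-61.8542, -167.8750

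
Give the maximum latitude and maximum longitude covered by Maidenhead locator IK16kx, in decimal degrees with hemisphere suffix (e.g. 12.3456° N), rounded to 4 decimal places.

17.0000° N, 17.0833° W

Field I=8, K=10: +8·20° lon, +10·10° lat → SW at lon -20°, lat 10°.
Square 1, 6: +1·2° lon, +6·1° lat → SW at lon -18°, lat 16°.
Subsquare k=10, x=23: +10·0.0833333° lon, +23·0.0416667° lat → SW at lon -17.1667°, lat 16.9583°.
Cell spans 0.0833333° lon × 0.0416667° lat. NE corner is SW corner plus one full cell.
latitude 17.0000° N, longitude 17.0833° W.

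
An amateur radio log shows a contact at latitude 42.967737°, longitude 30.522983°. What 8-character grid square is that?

KN52gx22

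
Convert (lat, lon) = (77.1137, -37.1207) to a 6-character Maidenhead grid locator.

Shift to the Maidenhead origin (180°W, 90°S): lon 142.8793, lat 167.1137.
Field: 142.8793/20 → 7 → H, 167.1137/10 → 16 → Q; chars HQ.
Square: 2.8793/2 → 1, 7.1137/1 → 7; chars 17.
Subsquare: 0.8793/0.0833333 → 10 → k, 0.1137/0.0416667 → 2 → c; chars kc.

HQ17kc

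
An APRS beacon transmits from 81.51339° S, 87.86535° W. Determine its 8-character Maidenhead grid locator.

Shift to the Maidenhead origin (180°W, 90°S): lon 92.13465, lat 8.48661.
Field (20°×10°, letters A–R): lon ⌊92.13465/20⌋ = 4 → E; lat ⌊8.48661/10⌋ = 0 → A.
Square (2°×1°, digits 0–9): lon ⌊12.13465/2⌋ = 6; lat ⌊8.48661/1⌋ = 8.
Subsquare (5′×2.5′, letters a–x): lon ⌊0.13465/0.0833333⌋ = 1 → b; lat ⌊0.48661/0.0416667⌋ = 11 → l.
Extended square (30″×15″, digits 0–9): lon ⌊0.05132/0.00833333⌋ = 6; lat ⌊0.02828/0.00416667⌋ = 6.

EA68bl66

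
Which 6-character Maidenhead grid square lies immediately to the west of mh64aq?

MH54xq

Longitude subsquare a = 0; −1 → -1, wraps to 23 = x, carry into square.
Longitude square 6; −1 → 5.
The latitude characters are unchanged.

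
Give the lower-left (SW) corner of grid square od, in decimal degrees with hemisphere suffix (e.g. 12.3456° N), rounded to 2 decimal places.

60.00° S, 100.00° E

Field O=14, D=3: +14·20° lon, +3·10° lat → SW at lon 100°, lat -60°.
latitude 60.00° S, longitude 100.00° E.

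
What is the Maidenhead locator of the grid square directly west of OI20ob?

OI20nb

Longitude subsquare o = 14; −1 → 13 = n.
The latitude characters are unchanged.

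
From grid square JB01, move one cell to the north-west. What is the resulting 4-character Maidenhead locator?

IB92

Longitude square 0; −1 → -1, wraps to 9, carry into field.
Longitude field J = 9; −1 → 8 = I.
Latitude square 1; +1 → 2.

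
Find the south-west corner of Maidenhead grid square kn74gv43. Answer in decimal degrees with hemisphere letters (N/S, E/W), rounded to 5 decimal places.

44.88750° N, 34.53333° E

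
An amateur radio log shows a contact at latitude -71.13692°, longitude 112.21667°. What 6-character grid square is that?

Offset from 180°W / 90°S: lon 292.2167°, lat 18.8631°.
Field (20°×10°, letters A–R): lon ⌊292.2167/20⌋ = 14 → O; lat ⌊18.8631/10⌋ = 1 → B.
Square (2°×1°, digits 0–9): lon ⌊12.2167/2⌋ = 6; lat ⌊8.8631/1⌋ = 8.
Subsquare (5′×2.5′, letters a–x): lon ⌊0.2167/0.0833333⌋ = 2 → c; lat ⌊0.8631/0.0416667⌋ = 20 → u.

OB68cu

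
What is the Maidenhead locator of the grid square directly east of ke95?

LE05

Longitude square 9; +1 → 10, wraps to 0, carry into field.
Longitude field K = 10; +1 → 11 = L.
The latitude characters are unchanged.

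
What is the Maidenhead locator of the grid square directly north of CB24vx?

Latitude subsquare x = 23; +1 → 24, wraps to 0 = a, carry into square.
Latitude square 4; +1 → 5.
The longitude characters are unchanged.

CB25va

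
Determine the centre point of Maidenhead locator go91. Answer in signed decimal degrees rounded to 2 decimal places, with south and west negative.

Field G=6, O=14: +6·20° lon, +14·10° lat → SW at lon -60°, lat 50°.
Square 9, 1: +9·2° lon, +1·1° lat → SW at lon -42°, lat 51°.
Cell spans 2° lon × 1° lat. Centre is SW corner plus half of each.
latitude 51.50, longitude -41.00.

51.50, -41.00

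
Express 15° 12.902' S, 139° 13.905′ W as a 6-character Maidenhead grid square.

CH04js

Add 180° to longitude and 90° to latitude: 40.7682, 74.7850.
Field (20°×10°, letters A–R): lon ⌊40.7682/20⌋ = 2 → C; lat ⌊74.7850/10⌋ = 7 → H.
Square (2°×1°, digits 0–9): lon ⌊0.7682/2⌋ = 0; lat ⌊4.7850/1⌋ = 4.
Subsquare (5′×2.5′, letters a–x): lon ⌊0.7682/0.0833333⌋ = 9 → j; lat ⌊0.7850/0.0416667⌋ = 18 → s.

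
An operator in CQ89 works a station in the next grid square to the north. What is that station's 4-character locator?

Latitude square 9; +1 → 10, wraps to 0, carry into field.
Latitude field Q = 16; +1 → 17 = R.
The longitude characters are unchanged.

CR80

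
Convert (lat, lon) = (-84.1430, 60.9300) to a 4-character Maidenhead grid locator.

Add 180° to longitude and 90° to latitude: 240.93, 5.86.
Field (20°×10°, letters A–R): lon ⌊240.93/20⌋ = 12 → M; lat ⌊5.86/10⌋ = 0 → A.
Square (2°×1°, digits 0–9): lon ⌊0.93/2⌋ = 0; lat ⌊5.86/1⌋ = 5.

MA05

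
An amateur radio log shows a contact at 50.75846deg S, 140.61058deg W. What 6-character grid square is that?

BD99qf

Offset from 180°W / 90°S: lon 39.3894°, lat 39.2415°.
Field (20°×10°, letters A–R): lon ⌊39.3894/20⌋ = 1 → B; lat ⌊39.2415/10⌋ = 3 → D.
Square (2°×1°, digits 0–9): lon ⌊19.3894/2⌋ = 9; lat ⌊9.2415/1⌋ = 9.
Subsquare (5′×2.5′, letters a–x): lon ⌊1.3894/0.0833333⌋ = 16 → q; lat ⌊0.2415/0.0416667⌋ = 5 → f.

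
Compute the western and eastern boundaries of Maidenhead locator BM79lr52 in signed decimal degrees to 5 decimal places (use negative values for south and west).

-145.04167, -145.03333

Field B=1, M=12: +1·20° lon, +12·10° lat → SW at lon -160°, lat 30°.
Square 7, 9: +7·2° lon, +9·1° lat → SW at lon -146°, lat 39°.
Subsquare l=11, r=17: +11·0.0833333° lon, +17·0.0416667° lat → SW at lon -145.083°, lat 39.7083°.
Extended square 5, 2: +5·0.00833333° lon, +2·0.00416667° lat → SW at lon -145.042°, lat 39.7167°.
Cell spans 0.00833333° lon × 0.00416667° lat.
west -145.04167, east -145.03333.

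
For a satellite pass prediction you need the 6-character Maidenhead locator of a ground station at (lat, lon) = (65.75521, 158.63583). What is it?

QP95hs

Add 180° to longitude and 90° to latitude: 338.6358, 155.7552.
Field (20°×10°, letters A–R): 338.6358/20 → 16 → Q, 155.7552/10 → 15 → P; chars QP.
Square (2°×1°, digits 0–9): 18.6358/2 → 9, 5.7552/1 → 5; chars 95.
Subsquare (5′×2.5′, letters a–x): 0.6358/0.0833333 → 7 → h, 0.7552/0.0416667 → 18 → s; chars hs.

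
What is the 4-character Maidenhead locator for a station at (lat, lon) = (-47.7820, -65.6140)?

FE72

Shift to the Maidenhead origin (180°W, 90°S): lon 114.39, lat 42.22.
Field (20°×10°, letters A–R): lon ⌊114.39/20⌋ = 5 → F; lat ⌊42.22/10⌋ = 4 → E.
Square (2°×1°, digits 0–9): lon ⌊14.39/2⌋ = 7; lat ⌊2.22/1⌋ = 2.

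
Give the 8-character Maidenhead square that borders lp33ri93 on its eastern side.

Longitude extended square 9; +1 → 10, wraps to 0, carry into subsquare.
Longitude subsquare r = 17; +1 → 18 = s.
The latitude characters are unchanged.

LP33si03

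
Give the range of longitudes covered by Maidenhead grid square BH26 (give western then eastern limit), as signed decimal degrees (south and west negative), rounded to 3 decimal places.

Field B=1, H=7: +1·20° lon, +7·10° lat → SW at lon -160°, lat -20°.
Square 2, 6: +2·2° lon, +6·1° lat → SW at lon -156°, lat -14°.
Cell spans 2° lon × 1° lat.
west -156.000, east -154.000.

-156.000, -154.000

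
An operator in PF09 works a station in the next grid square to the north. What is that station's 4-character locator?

PG00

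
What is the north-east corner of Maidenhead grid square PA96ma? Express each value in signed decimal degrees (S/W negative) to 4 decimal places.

Field P=15, A=0: +15·20° lon, +0·10° lat → SW at lon 120°, lat -90°.
Square 9, 6: +9·2° lon, +6·1° lat → SW at lon 138°, lat -84°.
Subsquare m=12, a=0: +12·0.0833333° lon, +0·0.0416667° lat → SW at lon 139°, lat -84°.
Cell spans 0.0833333° lon × 0.0416667° lat. NE corner is SW corner plus one full cell.
latitude -83.9583, longitude 139.0833.

-83.9583, 139.0833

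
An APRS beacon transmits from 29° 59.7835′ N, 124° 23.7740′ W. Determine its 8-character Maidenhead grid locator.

CL79tx29

Shift to the Maidenhead origin (180°W, 90°S): lon 55.60377, lat 119.99639.
Field: lon ⌊55.60377/20⌋ = 2 → C; lat ⌊119.99639/10⌋ = 11 → L.
Square: lon ⌊15.60377/2⌋ = 7; lat ⌊9.99639/1⌋ = 9.
Subsquare: lon ⌊1.60377/0.0833333⌋ = 19 → t; lat ⌊0.99639/0.0416667⌋ = 23 → x.
Extended square: lon ⌊0.02043/0.00833333⌋ = 2; lat ⌊0.03806/0.00416667⌋ = 9.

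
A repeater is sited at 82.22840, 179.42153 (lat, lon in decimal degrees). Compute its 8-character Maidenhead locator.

RR92rf04

Offset from 180°W / 90°S: lon 359.42153°, lat 172.22840°.
Field: lon ⌊359.42153/20⌋ = 17 → R; lat ⌊172.22840/10⌋ = 17 → R.
Square: lon ⌊19.42153/2⌋ = 9; lat ⌊2.22840/1⌋ = 2.
Subsquare: lon ⌊1.42153/0.0833333⌋ = 17 → r; lat ⌊0.22840/0.0416667⌋ = 5 → f.
Extended square: lon ⌊0.00486/0.00833333⌋ = 0; lat ⌊0.02007/0.00416667⌋ = 4.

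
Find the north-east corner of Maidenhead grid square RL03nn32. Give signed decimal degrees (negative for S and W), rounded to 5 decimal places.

23.55417, 161.11667

Field R=17, L=11: +17·20° lon, +11·10° lat → SW at lon 160°, lat 20°.
Square 0, 3: +0·2° lon, +3·1° lat → SW at lon 160°, lat 23°.
Subsquare n=13, n=13: +13·0.0833333° lon, +13·0.0416667° lat → SW at lon 161.083°, lat 23.5417°.
Extended square 3, 2: +3·0.00833333° lon, +2·0.00416667° lat → SW at lon 161.108°, lat 23.55°.
Cell spans 0.00833333° lon × 0.00416667° lat. NE corner is SW corner plus one full cell.
latitude 23.55417, longitude 161.11667.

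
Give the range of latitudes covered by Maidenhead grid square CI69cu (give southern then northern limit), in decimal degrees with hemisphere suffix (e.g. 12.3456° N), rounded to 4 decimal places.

Field C=2, I=8: +2·20° lon, +8·10° lat → SW at lon -140°, lat -10°.
Square 6, 9: +6·2° lon, +9·1° lat → SW at lon -128°, lat -1°.
Subsquare c=2, u=20: +2·0.0833333° lon, +20·0.0416667° lat → SW at lon -127.833°, lat -0.166667°.
Cell spans 0.0833333° lon × 0.0416667° lat.
south 0.1667° S, north 0.1250° S.

0.1667° S, 0.1250° S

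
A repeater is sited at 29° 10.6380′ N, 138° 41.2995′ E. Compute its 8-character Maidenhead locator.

Add 180° to longitude and 90° to latitude: 318.68832, 119.17730.
Field: 318.68832/20 → 15 → P, 119.17730/10 → 11 → L; chars PL.
Square: 18.68832/2 → 9, 9.17730/1 → 9; chars 99.
Subsquare: 0.68832/0.0833333 → 8 → i, 0.17730/0.0416667 → 4 → e; chars ie.
Extended square: 0.02166/0.00833333 → 2, 0.01063/0.00416667 → 2; chars 22.

PL99ie22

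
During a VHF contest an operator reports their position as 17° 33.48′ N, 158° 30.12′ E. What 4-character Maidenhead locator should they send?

QK97

Shift to the Maidenhead origin (180°W, 90°S): lon 338.50, lat 107.56.
Field: 338.50/20 → 16 → Q, 107.56/10 → 10 → K; chars QK.
Square: 18.50/2 → 9, 7.56/1 → 7; chars 97.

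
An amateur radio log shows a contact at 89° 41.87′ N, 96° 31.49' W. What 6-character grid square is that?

Add 180° to longitude and 90° to latitude: 83.4752, 179.6978.
Field (20°×10°, letters A–R): lon ⌊83.4752/20⌋ = 4 → E; lat ⌊179.6978/10⌋ = 17 → R.
Square (2°×1°, digits 0–9): lon ⌊3.4752/2⌋ = 1; lat ⌊9.6978/1⌋ = 9.
Subsquare (5′×2.5′, letters a–x): lon ⌊1.4752/0.0833333⌋ = 17 → r; lat ⌊0.6978/0.0416667⌋ = 16 → q.

ER19rq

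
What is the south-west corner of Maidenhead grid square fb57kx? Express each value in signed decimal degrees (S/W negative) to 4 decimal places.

-72.0417, -69.1667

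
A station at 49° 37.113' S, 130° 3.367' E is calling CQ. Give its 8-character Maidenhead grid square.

Add 180° to longitude and 90° to latitude: 310.05612, 40.38145.
Field (20°×10°, letters A–R): lon ⌊310.05612/20⌋ = 15 → P; lat ⌊40.38145/10⌋ = 4 → E.
Square (2°×1°, digits 0–9): lon ⌊10.05612/2⌋ = 5; lat ⌊0.38145/1⌋ = 0.
Subsquare (5′×2.5′, letters a–x): lon ⌊0.05612/0.0833333⌋ = 0 → a; lat ⌊0.38145/0.0416667⌋ = 9 → j.
Extended square (30″×15″, digits 0–9): lon ⌊0.05612/0.00833333⌋ = 6; lat ⌊0.00645/0.00416667⌋ = 1.

PE50aj61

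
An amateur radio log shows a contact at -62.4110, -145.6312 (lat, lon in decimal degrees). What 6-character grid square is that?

Shift to the Maidenhead origin (180°W, 90°S): lon 34.3688, lat 27.5890.
Field: 34.3688/20 → 1 → B, 27.5890/10 → 2 → C; chars BC.
Square: 14.3688/2 → 7, 7.5890/1 → 7; chars 77.
Subsquare: 0.3688/0.0833333 → 4 → e, 0.5890/0.0416667 → 14 → o; chars eo.

BC77eo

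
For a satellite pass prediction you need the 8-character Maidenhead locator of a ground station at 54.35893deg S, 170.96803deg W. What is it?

Shift to the Maidenhead origin (180°W, 90°S): lon 9.03197, lat 35.64107.
Field (20°×10°, letters A–R): lon ⌊9.03197/20⌋ = 0 → A; lat ⌊35.64107/10⌋ = 3 → D.
Square (2°×1°, digits 0–9): lon ⌊9.03197/2⌋ = 4; lat ⌊5.64107/1⌋ = 5.
Subsquare (5′×2.5′, letters a–x): lon ⌊1.03197/0.0833333⌋ = 12 → m; lat ⌊0.64107/0.0416667⌋ = 15 → p.
Extended square (30″×15″, digits 0–9): lon ⌊0.03197/0.00833333⌋ = 3; lat ⌊0.01607/0.00416667⌋ = 3.

AD45mp33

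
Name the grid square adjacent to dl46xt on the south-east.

Longitude subsquare x = 23; +1 → 24, wraps to 0 = a, carry into square.
Longitude square 4; +1 → 5.
Latitude subsquare t = 19; −1 → 18 = s.

DL56as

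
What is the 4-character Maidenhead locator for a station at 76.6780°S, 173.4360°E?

Shift to the Maidenhead origin (180°W, 90°S): lon 353.44, lat 13.32.
Field: lon ⌊353.44/20⌋ = 17 → R; lat ⌊13.32/10⌋ = 1 → B.
Square: lon ⌊13.44/2⌋ = 6; lat ⌊3.32/1⌋ = 3.

RB63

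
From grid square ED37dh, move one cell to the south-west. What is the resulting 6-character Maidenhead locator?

Longitude subsquare d = 3; −1 → 2 = c.
Latitude subsquare h = 7; −1 → 6 = g.

ED37cg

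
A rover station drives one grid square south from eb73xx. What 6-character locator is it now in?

EB73xw

Latitude subsquare x = 23; −1 → 22 = w.
The longitude characters are unchanged.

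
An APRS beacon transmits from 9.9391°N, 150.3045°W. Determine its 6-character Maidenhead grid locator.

Shift to the Maidenhead origin (180°W, 90°S): lon 29.6955, lat 99.9391.
Field: 29.6955/20 → 1 → B, 99.9391/10 → 9 → J; chars BJ.
Square: 9.6955/2 → 4, 9.9391/1 → 9; chars 49.
Subsquare: 1.6955/0.0833333 → 20 → u, 0.9391/0.0416667 → 22 → w; chars uw.

BJ49uw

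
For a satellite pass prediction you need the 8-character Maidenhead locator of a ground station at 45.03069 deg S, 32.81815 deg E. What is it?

KE64jx82

Add 180° to longitude and 90° to latitude: 212.81815, 44.96931.
Field (20°×10°, letters A–R): lon ⌊212.81815/20⌋ = 10 → K; lat ⌊44.96931/10⌋ = 4 → E.
Square (2°×1°, digits 0–9): lon ⌊12.81815/2⌋ = 6; lat ⌊4.96931/1⌋ = 4.
Subsquare (5′×2.5′, letters a–x): lon ⌊0.81815/0.0833333⌋ = 9 → j; lat ⌊0.96931/0.0416667⌋ = 23 → x.
Extended square (30″×15″, digits 0–9): lon ⌊0.06815/0.00833333⌋ = 8; lat ⌊0.01098/0.00416667⌋ = 2.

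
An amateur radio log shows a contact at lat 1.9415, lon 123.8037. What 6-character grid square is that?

PJ11vw

Offset from 180°W / 90°S: lon 303.8037°, lat 91.9415°.
Field: lon ⌊303.8037/20⌋ = 15 → P; lat ⌊91.9415/10⌋ = 9 → J.
Square: lon ⌊3.8037/2⌋ = 1; lat ⌊1.9415/1⌋ = 1.
Subsquare: lon ⌊1.8037/0.0833333⌋ = 21 → v; lat ⌊0.9415/0.0416667⌋ = 22 → w.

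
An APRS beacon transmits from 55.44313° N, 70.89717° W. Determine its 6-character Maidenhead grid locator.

FO45nk

Offset from 180°W / 90°S: lon 109.1028°, lat 145.4431°.
Field: 109.1028/20 → 5 → F, 145.4431/10 → 14 → O; chars FO.
Square: 9.1028/2 → 4, 5.4431/1 → 5; chars 45.
Subsquare: 1.1028/0.0833333 → 13 → n, 0.4431/0.0416667 → 10 → k; chars nk.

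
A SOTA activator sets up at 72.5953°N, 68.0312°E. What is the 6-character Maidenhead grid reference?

MQ42ao

Shift to the Maidenhead origin (180°W, 90°S): lon 248.0312, lat 162.5953.
Field (20°×10°, letters A–R): 248.0312/20 → 12 → M, 162.5953/10 → 16 → Q; chars MQ.
Square (2°×1°, digits 0–9): 8.0312/2 → 4, 2.5953/1 → 2; chars 42.
Subsquare (5′×2.5′, letters a–x): 0.0312/0.0833333 → 0 → a, 0.5953/0.0416667 → 14 → o; chars ao.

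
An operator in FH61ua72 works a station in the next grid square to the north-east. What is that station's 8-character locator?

FH61ua83

Longitude extended square 7; +1 → 8.
Latitude extended square 2; +1 → 3.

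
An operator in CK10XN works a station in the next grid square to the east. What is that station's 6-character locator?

CK20an

Longitude subsquare x = 23; +1 → 24, wraps to 0 = a, carry into square.
Longitude square 1; +1 → 2.
The latitude characters are unchanged.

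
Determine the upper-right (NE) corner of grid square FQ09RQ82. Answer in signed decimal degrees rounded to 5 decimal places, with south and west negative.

Field F=5, Q=16: +5·20° lon, +16·10° lat → SW at lon -80°, lat 70°.
Square 0, 9: +0·2° lon, +9·1° lat → SW at lon -80°, lat 79°.
Subsquare r=17, q=16: +17·0.0833333° lon, +16·0.0416667° lat → SW at lon -78.5833°, lat 79.6667°.
Extended square 8, 2: +8·0.00833333° lon, +2·0.00416667° lat → SW at lon -78.5167°, lat 79.675°.
Cell spans 0.00833333° lon × 0.00416667° lat. NE corner is SW corner plus one full cell.
latitude 79.67917, longitude -78.50833.

79.67917, -78.50833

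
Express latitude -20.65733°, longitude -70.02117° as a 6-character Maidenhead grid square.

FG49xi

Add 180° to longitude and 90° to latitude: 109.9788, 69.3427.
Field: 109.9788/20 → 5 → F, 69.3427/10 → 6 → G; chars FG.
Square: 9.9788/2 → 4, 9.3427/1 → 9; chars 49.
Subsquare: 1.9788/0.0833333 → 23 → x, 0.3427/0.0416667 → 8 → i; chars xi.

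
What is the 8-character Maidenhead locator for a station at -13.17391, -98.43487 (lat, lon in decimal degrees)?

Shift to the Maidenhead origin (180°W, 90°S): lon 81.56513, lat 76.82609.
Field (20°×10°, letters A–R): lon ⌊81.56513/20⌋ = 4 → E; lat ⌊76.82609/10⌋ = 7 → H.
Square (2°×1°, digits 0–9): lon ⌊1.56513/2⌋ = 0; lat ⌊6.82609/1⌋ = 6.
Subsquare (5′×2.5′, letters a–x): lon ⌊1.56513/0.0833333⌋ = 18 → s; lat ⌊0.82609/0.0416667⌋ = 19 → t.
Extended square (30″×15″, digits 0–9): lon ⌊0.06513/0.00833333⌋ = 7; lat ⌊0.03442/0.00416667⌋ = 8.

EH06st78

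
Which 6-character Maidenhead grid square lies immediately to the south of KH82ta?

KH81tx

Latitude subsquare a = 0; −1 → -1, wraps to 23 = x, carry into square.
Latitude square 2; −1 → 1.
The longitude characters are unchanged.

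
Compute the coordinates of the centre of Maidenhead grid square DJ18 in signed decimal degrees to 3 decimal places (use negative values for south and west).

8.500, -117.000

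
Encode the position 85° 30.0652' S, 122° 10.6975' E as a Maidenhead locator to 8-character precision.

PA14cl19

Shift to the Maidenhead origin (180°W, 90°S): lon 302.17829, lat 4.49891.
Field: 302.17829/20 → 15 → P, 4.49891/10 → 0 → A; chars PA.
Square: 2.17829/2 → 1, 4.49891/1 → 4; chars 14.
Subsquare: 0.17829/0.0833333 → 2 → c, 0.49891/0.0416667 → 11 → l; chars cl.
Extended square: 0.01162/0.00833333 → 1, 0.04058/0.00416667 → 9; chars 19.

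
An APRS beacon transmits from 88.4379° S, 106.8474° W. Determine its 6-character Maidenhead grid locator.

Offset from 180°W / 90°S: lon 73.1526°, lat 1.5621°.
Field: lon ⌊73.1526/20⌋ = 3 → D; lat ⌊1.5621/10⌋ = 0 → A.
Square: lon ⌊13.1526/2⌋ = 6; lat ⌊1.5621/1⌋ = 1.
Subsquare: lon ⌊1.1526/0.0833333⌋ = 13 → n; lat ⌊0.5621/0.0416667⌋ = 13 → n.

DA61nn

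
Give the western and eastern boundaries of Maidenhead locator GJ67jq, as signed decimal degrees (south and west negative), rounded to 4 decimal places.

-47.2500, -47.1667

Field G=6, J=9: +6·20° lon, +9·10° lat → SW at lon -60°, lat 0°.
Square 6, 7: +6·2° lon, +7·1° lat → SW at lon -48°, lat 7°.
Subsquare j=9, q=16: +9·0.0833333° lon, +16·0.0416667° lat → SW at lon -47.25°, lat 7.66667°.
Cell spans 0.0833333° lon × 0.0416667° lat.
west -47.2500, east -47.1667.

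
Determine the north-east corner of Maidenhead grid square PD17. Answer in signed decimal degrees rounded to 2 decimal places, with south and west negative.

-52.00, 124.00

Field P=15, D=3: +15·20° lon, +3·10° lat → SW at lon 120°, lat -60°.
Square 1, 7: +1·2° lon, +7·1° lat → SW at lon 122°, lat -53°.
Cell spans 2° lon × 1° lat. NE corner is SW corner plus one full cell.
latitude -52.00, longitude 124.00.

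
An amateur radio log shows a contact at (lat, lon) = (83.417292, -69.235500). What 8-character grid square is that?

FR53jk10

Offset from 180°W / 90°S: lon 110.76450°, lat 173.41729°.
Field: 110.76450/20 → 5 → F, 173.41729/10 → 17 → R; chars FR.
Square: 10.76450/2 → 5, 3.41729/1 → 3; chars 53.
Subsquare: 0.76450/0.0833333 → 9 → j, 0.41729/0.0416667 → 10 → k; chars jk.
Extended square: 0.01450/0.00833333 → 1, 0.00063/0.00416667 → 0; chars 10.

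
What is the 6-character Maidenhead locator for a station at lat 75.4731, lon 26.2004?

KQ35cl

Shift to the Maidenhead origin (180°W, 90°S): lon 206.2004, lat 165.4731.
Field: 206.2004/20 → 10 → K, 165.4731/10 → 16 → Q; chars KQ.
Square: 6.2004/2 → 3, 5.4731/1 → 5; chars 35.
Subsquare: 0.2004/0.0833333 → 2 → c, 0.4731/0.0416667 → 11 → l; chars cl.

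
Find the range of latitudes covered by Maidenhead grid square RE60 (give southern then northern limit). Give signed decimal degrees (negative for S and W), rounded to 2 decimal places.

-50.00, -49.00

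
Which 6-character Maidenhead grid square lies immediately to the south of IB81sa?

IB80sx

Latitude subsquare a = 0; −1 → -1, wraps to 23 = x, carry into square.
Latitude square 1; −1 → 0.
The longitude characters are unchanged.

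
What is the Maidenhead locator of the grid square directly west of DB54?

Longitude square 5; −1 → 4.
The latitude characters are unchanged.

DB44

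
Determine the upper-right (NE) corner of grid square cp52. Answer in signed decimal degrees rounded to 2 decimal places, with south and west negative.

Field C=2, P=15: +2·20° lon, +15·10° lat → SW at lon -140°, lat 60°.
Square 5, 2: +5·2° lon, +2·1° lat → SW at lon -130°, lat 62°.
Cell spans 2° lon × 1° lat. NE corner is SW corner plus one full cell.
latitude 63.00, longitude -128.00.

63.00, -128.00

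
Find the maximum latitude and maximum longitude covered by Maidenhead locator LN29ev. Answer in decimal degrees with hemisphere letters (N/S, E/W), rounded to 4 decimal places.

Field L=11, N=13: +11·20° lon, +13·10° lat → SW at lon 40°, lat 40°.
Square 2, 9: +2·2° lon, +9·1° lat → SW at lon 44°, lat 49°.
Subsquare e=4, v=21: +4·0.0833333° lon, +21·0.0416667° lat → SW at lon 44.3333°, lat 49.875°.
Cell spans 0.0833333° lon × 0.0416667° lat. NE corner is SW corner plus one full cell.
latitude 49.9167° N, longitude 44.4167° E.

49.9167° N, 44.4167° E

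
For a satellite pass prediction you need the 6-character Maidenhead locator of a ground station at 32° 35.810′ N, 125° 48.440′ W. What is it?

CM72co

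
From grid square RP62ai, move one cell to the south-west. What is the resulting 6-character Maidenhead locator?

RP52xh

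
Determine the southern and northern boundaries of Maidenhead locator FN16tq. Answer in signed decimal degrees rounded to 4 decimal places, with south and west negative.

46.6667, 46.7083

Field F=5, N=13: +5·20° lon, +13·10° lat → SW at lon -80°, lat 40°.
Square 1, 6: +1·2° lon, +6·1° lat → SW at lon -78°, lat 46°.
Subsquare t=19, q=16: +19·0.0833333° lon, +16·0.0416667° lat → SW at lon -76.4167°, lat 46.6667°.
Cell spans 0.0833333° lon × 0.0416667° lat.
south 46.6667, north 46.7083.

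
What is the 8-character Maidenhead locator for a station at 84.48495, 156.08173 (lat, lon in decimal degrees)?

Add 180° to longitude and 90° to latitude: 336.08173, 174.48495.
Field: lon ⌊336.08173/20⌋ = 16 → Q; lat ⌊174.48495/10⌋ = 17 → R.
Square: lon ⌊16.08173/2⌋ = 8; lat ⌊4.48495/1⌋ = 4.
Subsquare: lon ⌊0.08173/0.0833333⌋ = 0 → a; lat ⌊0.48495/0.0416667⌋ = 11 → l.
Extended square: lon ⌊0.08173/0.00833333⌋ = 9; lat ⌊0.02662/0.00416667⌋ = 6.

QR84al96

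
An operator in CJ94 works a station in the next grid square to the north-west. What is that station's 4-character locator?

Longitude square 9; −1 → 8.
Latitude square 4; +1 → 5.

CJ85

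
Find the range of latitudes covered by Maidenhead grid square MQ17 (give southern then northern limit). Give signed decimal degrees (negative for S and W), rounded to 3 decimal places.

77.000, 78.000

Field M=12, Q=16: +12·20° lon, +16·10° lat → SW at lon 60°, lat 70°.
Square 1, 7: +1·2° lon, +7·1° lat → SW at lon 62°, lat 77°.
Cell spans 2° lon × 1° lat.
south 77.000, north 78.000.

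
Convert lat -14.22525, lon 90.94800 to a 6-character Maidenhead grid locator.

NH55ls

Shift to the Maidenhead origin (180°W, 90°S): lon 270.9480, lat 75.7747.
Field (20°×10°, letters A–R): lon ⌊270.9480/20⌋ = 13 → N; lat ⌊75.7747/10⌋ = 7 → H.
Square (2°×1°, digits 0–9): lon ⌊10.9480/2⌋ = 5; lat ⌊5.7747/1⌋ = 5.
Subsquare (5′×2.5′, letters a–x): lon ⌊0.9480/0.0833333⌋ = 11 → l; lat ⌊0.7747/0.0416667⌋ = 18 → s.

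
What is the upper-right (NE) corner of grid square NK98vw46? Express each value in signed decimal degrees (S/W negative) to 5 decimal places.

18.94583, 99.79167

Field N=13, K=10: +13·20° lon, +10·10° lat → SW at lon 80°, lat 10°.
Square 9, 8: +9·2° lon, +8·1° lat → SW at lon 98°, lat 18°.
Subsquare v=21, w=22: +21·0.0833333° lon, +22·0.0416667° lat → SW at lon 99.75°, lat 18.9167°.
Extended square 4, 6: +4·0.00833333° lon, +6·0.00416667° lat → SW at lon 99.7833°, lat 18.9417°.
Cell spans 0.00833333° lon × 0.00416667° lat. NE corner is SW corner plus one full cell.
latitude 18.94583, longitude 99.79167.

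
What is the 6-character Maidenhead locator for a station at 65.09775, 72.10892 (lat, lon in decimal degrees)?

Shift to the Maidenhead origin (180°W, 90°S): lon 252.1089, lat 155.0978.
Field: lon ⌊252.1089/20⌋ = 12 → M; lat ⌊155.0978/10⌋ = 15 → P.
Square: lon ⌊12.1089/2⌋ = 6; lat ⌊5.0978/1⌋ = 5.
Subsquare: lon ⌊0.1089/0.0833333⌋ = 1 → b; lat ⌊0.0978/0.0416667⌋ = 2 → c.

MP65bc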